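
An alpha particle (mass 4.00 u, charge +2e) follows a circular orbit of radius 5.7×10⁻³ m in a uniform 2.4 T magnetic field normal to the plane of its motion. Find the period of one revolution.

The cyclotron period depends only on m, q, B: T = 2πm/(|q|B).
T = 2π(6.644×10⁻²⁷)/((3.204×10⁻¹⁹)(2.4)) ≈ 5.4×10⁻⁸ s.

T ≈ 5.4×10⁻⁸ s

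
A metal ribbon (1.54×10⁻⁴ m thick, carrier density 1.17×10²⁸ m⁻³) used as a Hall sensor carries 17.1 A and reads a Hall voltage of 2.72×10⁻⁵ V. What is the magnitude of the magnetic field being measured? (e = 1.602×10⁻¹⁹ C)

B ≈ 0.459 T

From V_H = IB/(n e t), B = V_H n e t / I.
B = (2.72×10⁻⁵)(1.17×10²⁸)(1.602×10⁻¹⁹)(1.54×10⁻⁴)/17.1 ≈ 0.459 T.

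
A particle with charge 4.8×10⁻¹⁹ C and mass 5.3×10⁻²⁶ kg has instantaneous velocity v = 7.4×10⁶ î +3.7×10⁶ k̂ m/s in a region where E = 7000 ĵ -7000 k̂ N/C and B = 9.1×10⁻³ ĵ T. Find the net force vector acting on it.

F ≈ (-1.62×10⁻¹⁴, 3.36×10⁻¹⁵, 2.90×10⁻¹⁴) N

v×B = (-3.37×10⁴, 0, 6.73×10⁴) N/C.
E + v×B = (-3.37×10⁴, 7000, 6.03×10⁴) N/C.
F = q(E + v×B) = (4.8×10⁻¹⁹ C)·(-3.37×10⁴, 7000, 6.03×10⁴) = (-1.62×10⁻¹⁴, 3.36×10⁻¹⁵, 2.90×10⁻¹⁴) N.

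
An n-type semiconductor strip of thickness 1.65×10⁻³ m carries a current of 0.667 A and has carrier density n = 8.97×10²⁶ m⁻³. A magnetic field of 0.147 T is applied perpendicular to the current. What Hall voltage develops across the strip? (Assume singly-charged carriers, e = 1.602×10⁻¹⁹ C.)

V_H = IB/(n e t).
V_H = (0.667)(0.147)/((8.97×10²⁶)(1.602×10⁻¹⁹)(1.65×10⁻³)) ≈ 4.14×10⁻⁷ V.

V_H ≈ 4.14×10⁻⁷ V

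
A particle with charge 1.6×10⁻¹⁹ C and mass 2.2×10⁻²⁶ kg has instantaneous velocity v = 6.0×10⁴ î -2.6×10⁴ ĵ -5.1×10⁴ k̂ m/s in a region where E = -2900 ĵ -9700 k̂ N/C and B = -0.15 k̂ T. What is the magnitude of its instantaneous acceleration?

|a| ≈ 8.80×10¹⁰ m/s²

v×B = (3900, 9000, 0) N/C.
E + v×B = (3900, 6100, -9700) N/C.
F = q(E + v×B) = (1.6×10⁻¹⁹ C)·(3900, 6100, -9700) = (6.24×10⁻¹⁶, 9.76×10⁻¹⁶, -1.55×10⁻¹⁵) N.
|a| = |F|/m = 1.937×10⁻¹⁵/2.2×10⁻²⁶ ≈ 8.80×10¹⁰ m/s².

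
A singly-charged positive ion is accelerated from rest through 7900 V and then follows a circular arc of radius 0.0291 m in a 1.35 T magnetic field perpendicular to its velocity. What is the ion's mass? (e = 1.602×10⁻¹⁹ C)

Combine |q|V = ½mv² and r = mv/(|q|B): eliminate v to get m = qB²r²/(2V).
m = (1.602×10⁻¹⁹)(1.35)²(0.0291)²/(2·7900) ≈ 1.56×10⁻²⁶ kg.

m ≈ 1.56×10⁻²⁶ kg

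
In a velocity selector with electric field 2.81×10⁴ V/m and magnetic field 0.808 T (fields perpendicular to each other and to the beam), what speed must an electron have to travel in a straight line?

Straight-line motion ⇒ electric and magnetic forces cancel, so E = vB.
v = E/B = 2.81×10⁴/0.808 = 3.48×10⁴ m/s.

v = 3.48×10⁴ m/s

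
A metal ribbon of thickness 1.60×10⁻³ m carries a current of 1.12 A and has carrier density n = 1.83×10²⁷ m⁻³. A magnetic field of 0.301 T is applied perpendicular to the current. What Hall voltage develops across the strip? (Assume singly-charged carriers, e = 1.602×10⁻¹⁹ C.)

V_H ≈ 7.19×10⁻⁷ V

V_H = IB/(n e t).
V_H = (1.12)(0.301)/((1.83×10²⁷)(1.602×10⁻¹⁹)(1.60×10⁻³)) ≈ 7.19×10⁻⁷ V.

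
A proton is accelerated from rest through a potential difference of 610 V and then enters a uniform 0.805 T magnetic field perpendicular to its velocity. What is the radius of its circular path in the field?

Acceleration: |q|V = ½mv² ⇒ v = √(2|q|V/m) = √(2·1.602×10⁻¹⁹·610/1.673×10⁻²⁷) ≈ 3.418×10⁵ m/s.
In the field: r = mv/(|q|B) = (1.673×10⁻²⁷)(3.418×10⁵)/((1.602×10⁻¹⁹)(0.805)) ≈ 4.43×10⁻³ m.

r ≈ 4.43×10⁻³ m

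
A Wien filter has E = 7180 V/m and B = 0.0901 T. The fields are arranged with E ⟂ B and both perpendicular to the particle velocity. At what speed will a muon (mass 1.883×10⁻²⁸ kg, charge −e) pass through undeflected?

v = 7.97×10⁴ m/s

For undeflected motion the electric and magnetic forces balance: qE = qvB.
v = E/B = 7180/0.0901 = 7.97×10⁴ m/s.
The result is independent of the particle's charge and mass.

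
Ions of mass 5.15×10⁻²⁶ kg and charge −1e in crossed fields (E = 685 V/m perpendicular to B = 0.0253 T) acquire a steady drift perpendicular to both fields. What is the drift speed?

The E×B drift speed is v_d = E/B.
v_d = 685/0.0253 = 2.71×10⁴ m/s.

v_d ≈ 2.71×10⁴ m/s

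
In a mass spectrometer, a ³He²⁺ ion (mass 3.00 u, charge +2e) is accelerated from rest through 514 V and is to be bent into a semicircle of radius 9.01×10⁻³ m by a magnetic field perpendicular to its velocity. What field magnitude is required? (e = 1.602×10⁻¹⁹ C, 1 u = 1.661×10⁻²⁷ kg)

v = √(2|q|V/m) = √(2·3.204×10⁻¹⁹·514/4.983×10⁻²⁷) ≈ 2.571×10⁵ m/s.
B = mv/(|q|r) = (4.983×10⁻²⁷)(2.571×10⁵)/((3.204×10⁻¹⁹)(9.01×10⁻³)) ≈ 0.444 T.

B ≈ 0.444 T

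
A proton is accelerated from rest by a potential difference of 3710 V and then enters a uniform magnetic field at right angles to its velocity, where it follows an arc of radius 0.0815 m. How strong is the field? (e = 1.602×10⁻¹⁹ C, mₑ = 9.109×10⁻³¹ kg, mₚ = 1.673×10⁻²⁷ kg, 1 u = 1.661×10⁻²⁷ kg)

v = √(2|q|V/m) = √(2·1.602×10⁻¹⁹·3710/1.673×10⁻²⁷) ≈ 8.429×10⁵ m/s.
B = mv/(|q|r) = (1.673×10⁻²⁷)(8.429×10⁵)/((1.602×10⁻¹⁹)(0.0815)) ≈ 0.108 T.

B ≈ 0.108 T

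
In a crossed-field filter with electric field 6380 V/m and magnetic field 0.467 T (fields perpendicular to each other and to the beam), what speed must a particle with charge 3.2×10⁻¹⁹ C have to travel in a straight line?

Zero net Lorentz force requires |qE| = |q v×B|, i.e. E = vB.
v = E/B = 6380/0.467 = 1.37×10⁴ m/s.
The result is independent of the particle's charge and mass.

v = 1.37×10⁴ m/s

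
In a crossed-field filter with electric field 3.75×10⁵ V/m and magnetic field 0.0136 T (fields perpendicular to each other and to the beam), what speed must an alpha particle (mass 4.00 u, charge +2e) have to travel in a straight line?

v = 2.76×10⁷ m/s

Straight-line motion ⇒ electric and magnetic forces cancel, so E = vB.
v = E/B = 3.75×10⁵/0.0136 = 2.76×10⁷ m/s.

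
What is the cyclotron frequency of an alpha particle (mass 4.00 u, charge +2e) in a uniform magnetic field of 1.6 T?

f = |q|B/(2πm).
f = (3.204×10⁻¹⁹)(1.6)/(2π·6.644×10⁻²⁷) ≈ 1.2×10⁷ Hz.

f ≈ 1.2×10⁷ Hz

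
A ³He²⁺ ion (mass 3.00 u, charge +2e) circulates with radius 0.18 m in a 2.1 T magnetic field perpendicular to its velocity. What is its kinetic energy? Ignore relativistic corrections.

KE ≈ 9.2×10⁶ eV

v = |q|Br/m, then KE = ½mv² = (qBr)²/(2m).
v = (3.204×10⁻¹⁹)(2.1)(0.18)/4.983×10⁻²⁷ ≈ 2.430×10⁷ m/s.
KE = ½(4.983×10⁻²⁷)(2.430×10⁷)² ≈ 1.5×10⁻¹² J = 9.2×10⁶ eV.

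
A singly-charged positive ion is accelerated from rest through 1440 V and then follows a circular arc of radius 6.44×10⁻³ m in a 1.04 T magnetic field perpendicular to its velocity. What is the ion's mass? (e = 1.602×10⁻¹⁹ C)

Combine |q|V = ½mv² and r = mv/(|q|B): eliminate v to get m = qB²r²/(2V).
m = (1.602×10⁻¹⁹)(1.04)²(6.44×10⁻³)²/(2·1440) ≈ 2.50×10⁻²⁷ kg.

m ≈ 2.50×10⁻²⁷ kg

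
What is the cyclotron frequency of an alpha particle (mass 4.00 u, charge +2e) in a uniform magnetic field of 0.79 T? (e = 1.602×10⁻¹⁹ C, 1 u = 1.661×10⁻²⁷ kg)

f = |q|B/(2πm).
f = (3.204×10⁻¹⁹)(0.79)/(2π·6.644×10⁻²⁷) ≈ 6.1×10⁶ Hz.

f ≈ 6.1×10⁶ Hz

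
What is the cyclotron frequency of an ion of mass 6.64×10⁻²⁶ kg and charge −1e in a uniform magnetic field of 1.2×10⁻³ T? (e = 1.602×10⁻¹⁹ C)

f ≈ 460 Hz

f = |q|B/(2πm).
f = (1.602×10⁻¹⁹)(1.2×10⁻³)/(2π·6.64×10⁻²⁶) ≈ 460 Hz.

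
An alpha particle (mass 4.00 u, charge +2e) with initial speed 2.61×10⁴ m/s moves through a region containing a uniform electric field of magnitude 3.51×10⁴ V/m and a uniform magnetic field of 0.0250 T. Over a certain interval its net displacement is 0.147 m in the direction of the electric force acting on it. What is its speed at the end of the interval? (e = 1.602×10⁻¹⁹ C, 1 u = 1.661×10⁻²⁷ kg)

v_f ≈ 7.06×10⁵ m/s

B does no work; ΔKE = |q|E d.
½mv_f² = ½mv₀² + |q|Ed = ½(6.644×10⁻²⁷)(2.61×10⁴)² + (3.204×10⁻¹⁹)(3.51×10⁴)(0.147) ≈ 2.263×10⁻¹⁸ J + 1.653×10⁻¹⁵ J ≈ 1.655×10⁻¹⁵ J.
v_f = √(2·1.655×10⁻¹⁵/6.644×10⁻²⁷) ≈ 7.06×10⁵ m/s.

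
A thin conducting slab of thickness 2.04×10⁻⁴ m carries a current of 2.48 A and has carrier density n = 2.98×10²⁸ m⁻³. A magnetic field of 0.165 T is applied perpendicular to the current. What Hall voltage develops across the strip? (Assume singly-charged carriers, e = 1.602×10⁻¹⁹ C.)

V_H = IB/(n e t).
V_H = (2.48)(0.165)/((2.98×10²⁸)(1.602×10⁻¹⁹)(2.04×10⁻⁴)) ≈ 4.20×10⁻⁷ V.

V_H ≈ 4.20×10⁻⁷ V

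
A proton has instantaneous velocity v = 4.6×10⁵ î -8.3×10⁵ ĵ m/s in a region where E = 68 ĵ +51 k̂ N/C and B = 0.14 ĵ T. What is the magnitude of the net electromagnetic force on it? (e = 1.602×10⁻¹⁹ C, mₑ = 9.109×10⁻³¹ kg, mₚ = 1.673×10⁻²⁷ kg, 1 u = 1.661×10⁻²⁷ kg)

v×B = (0, 0, 6.44×10⁴) N/C.
E + v×B = (0, 68.0, 6.45×10⁴) N/C.
F = q(E + v×B) = (1.602×10⁻¹⁹ C)·(0, 68.0, 6.45×10⁴) = (0, 1.09×10⁻¹⁷, 1.03×10⁻¹⁴) N.
|F| = 1.03×10⁻¹⁴ N.

|F| ≈ 1.03×10⁻¹⁴ N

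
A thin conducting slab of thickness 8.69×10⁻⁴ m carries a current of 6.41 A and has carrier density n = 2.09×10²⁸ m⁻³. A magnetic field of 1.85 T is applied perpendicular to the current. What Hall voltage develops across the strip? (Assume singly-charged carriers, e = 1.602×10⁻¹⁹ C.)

V_H = IB/(n e t).
V_H = (6.41)(1.85)/((2.09×10²⁸)(1.602×10⁻¹⁹)(8.69×10⁻⁴)) ≈ 4.08×10⁻⁶ V.

V_H ≈ 4.08×10⁻⁶ V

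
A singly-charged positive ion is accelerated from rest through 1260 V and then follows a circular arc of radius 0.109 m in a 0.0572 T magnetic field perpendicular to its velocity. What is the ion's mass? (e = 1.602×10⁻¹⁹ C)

m ≈ 2.47×10⁻²⁷ kg

Combine |q|V = ½mv² and r = mv/(|q|B): eliminate v to get m = qB²r²/(2V).
m = (1.602×10⁻¹⁹)(0.0572)²(0.109)²/(2·1260) ≈ 2.47×10⁻²⁷ kg.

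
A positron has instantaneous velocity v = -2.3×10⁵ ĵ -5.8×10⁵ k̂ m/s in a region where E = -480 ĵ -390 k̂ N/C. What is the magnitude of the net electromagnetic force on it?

Only an electric field acts, so F = qE = (1.602×10⁻¹⁹ C)·(0, -480, -390) = (0, -7.69×10⁻¹⁷, -6.25×10⁻¹⁷) N.
|F| = 9.91×10⁻¹⁷ N.

|F| ≈ 9.91×10⁻¹⁷ N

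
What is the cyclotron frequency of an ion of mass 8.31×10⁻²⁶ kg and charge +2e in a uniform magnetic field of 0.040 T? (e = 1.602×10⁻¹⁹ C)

f = |q|B/(2πm).
f = (3.204×10⁻¹⁹)(0.040)/(2π·8.31×10⁻²⁶) ≈ 2.5×10⁴ Hz.

f ≈ 2.5×10⁴ Hz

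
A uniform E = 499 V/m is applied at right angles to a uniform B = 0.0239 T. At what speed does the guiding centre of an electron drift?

In crossed fields the guiding centre drifts at v_d = |E×B|/B² = E/B, independent of charge and mass.
v_d = 499/0.0239 = 2.09×10⁴ m/s.

v_d ≈ 2.09×10⁴ m/s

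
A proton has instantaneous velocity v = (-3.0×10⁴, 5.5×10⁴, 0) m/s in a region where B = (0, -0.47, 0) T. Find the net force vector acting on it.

F ≈ (0, 0, 2.26×10⁻¹⁵) N

v×B = (0, 0, 1.41×10⁴) N/C.
F = q v×B = (1.602×10⁻¹⁹ C)·(0, 0, 1.41×10⁴) = (0, 0, 2.26×10⁻¹⁵) N.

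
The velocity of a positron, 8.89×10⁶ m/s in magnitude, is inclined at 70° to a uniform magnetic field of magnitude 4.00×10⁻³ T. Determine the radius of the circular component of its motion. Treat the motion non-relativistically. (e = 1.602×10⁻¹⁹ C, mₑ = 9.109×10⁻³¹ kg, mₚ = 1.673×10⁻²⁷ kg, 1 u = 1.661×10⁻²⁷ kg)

v⊥ = v sinθ = 8.89×10⁶·sin70° ≈ 8.354×10⁶ m/s.
r = m v⊥/(|q|B) = (9.109×10⁻³¹)(8.354×10⁶)/((1.602×10⁻¹⁹)(4.00×10⁻³)) ≈ 0.0119 m.

r ≈ 0.0119 m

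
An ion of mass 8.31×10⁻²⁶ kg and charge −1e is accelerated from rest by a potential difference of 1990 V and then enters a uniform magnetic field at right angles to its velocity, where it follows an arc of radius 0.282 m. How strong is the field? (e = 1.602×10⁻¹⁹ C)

B ≈ 0.161 T

v = √(2|q|V/m) = √(2·1.602×10⁻¹⁹·1990/8.31×10⁻²⁶) ≈ 8.759×10⁴ m/s.
B = mv/(|q|r) = (8.31×10⁻²⁶)(8.759×10⁴)/((1.602×10⁻¹⁹)(0.282)) ≈ 0.161 T.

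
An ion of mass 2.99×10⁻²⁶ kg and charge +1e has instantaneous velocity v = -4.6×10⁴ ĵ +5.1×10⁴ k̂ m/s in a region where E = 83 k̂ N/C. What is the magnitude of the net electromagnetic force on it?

|F| ≈ 1.33×10⁻¹⁷ N

Only an electric field acts, so F = qE = (1.602×10⁻¹⁹ C)·(0, 0, 83.0) = (0, 0, 1.33×10⁻¹⁷) N.
|F| = 1.33×10⁻¹⁷ N.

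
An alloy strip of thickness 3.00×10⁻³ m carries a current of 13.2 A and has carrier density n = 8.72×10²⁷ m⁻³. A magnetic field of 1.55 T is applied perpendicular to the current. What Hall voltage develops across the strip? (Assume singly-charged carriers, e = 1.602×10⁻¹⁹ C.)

V_H = IB/(n e t).
V_H = (13.2)(1.55)/((8.72×10²⁷)(1.602×10⁻¹⁹)(3.00×10⁻³)) ≈ 4.88×10⁻⁶ V.

V_H ≈ 4.88×10⁻⁶ V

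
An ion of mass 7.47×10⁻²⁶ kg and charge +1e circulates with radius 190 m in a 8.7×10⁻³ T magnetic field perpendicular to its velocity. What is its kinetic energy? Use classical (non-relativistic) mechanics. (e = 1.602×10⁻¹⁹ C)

KE ≈ 2.9×10⁶ eV

v = |q|Br/m, then KE = ½mv² = (qBr)²/(2m).
v = (1.602×10⁻¹⁹)(8.7×10⁻³)(190)/7.47×10⁻²⁶ ≈ 3.545×10⁶ m/s.
KE = ½(7.47×10⁻²⁶)(3.545×10⁶)² ≈ 4.7×10⁻¹³ J = 2.9×10⁶ eV.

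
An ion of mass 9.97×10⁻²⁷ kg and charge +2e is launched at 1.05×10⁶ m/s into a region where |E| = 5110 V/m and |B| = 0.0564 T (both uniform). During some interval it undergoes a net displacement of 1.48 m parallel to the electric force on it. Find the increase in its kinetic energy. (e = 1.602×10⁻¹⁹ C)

ΔKE ≈ 2.42×10⁻¹⁵ J

The magnetic force is always ⟂ v and does no work; only the electric force changes KE.
ΔKE = F_E · d = |q|E d = (3.204×10⁻¹⁹)(5110)(1.48) ≈ 2.42×10⁻¹⁵ J.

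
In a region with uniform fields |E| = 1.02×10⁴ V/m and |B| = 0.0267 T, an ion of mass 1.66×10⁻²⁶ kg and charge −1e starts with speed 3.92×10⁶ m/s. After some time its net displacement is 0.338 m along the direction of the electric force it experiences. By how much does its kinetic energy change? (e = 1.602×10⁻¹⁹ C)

ΔKE ≈ 5.52×10⁻¹⁶ J

The magnetic force is always ⟂ v and does no work; only the electric force changes KE.
ΔKE = F_E · d = |q|E d = (1.602×10⁻¹⁹)(1.02×10⁴)(0.338) ≈ 5.52×10⁻¹⁶ J.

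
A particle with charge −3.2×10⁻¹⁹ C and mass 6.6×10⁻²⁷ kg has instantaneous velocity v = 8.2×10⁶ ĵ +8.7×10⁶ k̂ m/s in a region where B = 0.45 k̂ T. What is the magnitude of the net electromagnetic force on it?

|F| ≈ 1.18×10⁻¹² N

v×B = (3.69×10⁶, 0, 0) N/C.
F = q v×B = (−3.2×10⁻¹⁹ C)·(3.69×10⁶, 0, 0) = (-1.18×10⁻¹², 0, 0) N.
|F| = 1.18×10⁻¹² N.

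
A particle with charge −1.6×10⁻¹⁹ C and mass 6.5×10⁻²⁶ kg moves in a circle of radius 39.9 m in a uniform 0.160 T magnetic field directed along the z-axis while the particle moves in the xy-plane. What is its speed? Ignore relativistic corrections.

v ≈ 1.57×10⁷ m/s

From |q|vB = mv²/r, v = |q|Br/m.
v = (1.6×10⁻¹⁹)(0.160)(39.9)/6.5×10⁻²⁶ ≈ 1.57×10⁷ m/s.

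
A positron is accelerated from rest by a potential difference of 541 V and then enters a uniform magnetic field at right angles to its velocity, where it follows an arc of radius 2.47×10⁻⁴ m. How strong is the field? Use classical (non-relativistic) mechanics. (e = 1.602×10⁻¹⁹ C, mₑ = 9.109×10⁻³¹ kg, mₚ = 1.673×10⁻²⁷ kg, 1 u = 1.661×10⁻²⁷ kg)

B ≈ 0.318 T

v = √(2|q|V/m) = √(2·1.602×10⁻¹⁹·541/9.109×10⁻³¹) ≈ 1.379×10⁷ m/s.
B = mv/(|q|r) = (9.109×10⁻³¹)(1.379×10⁷)/((1.602×10⁻¹⁹)(2.47×10⁻⁴)) ≈ 0.318 T.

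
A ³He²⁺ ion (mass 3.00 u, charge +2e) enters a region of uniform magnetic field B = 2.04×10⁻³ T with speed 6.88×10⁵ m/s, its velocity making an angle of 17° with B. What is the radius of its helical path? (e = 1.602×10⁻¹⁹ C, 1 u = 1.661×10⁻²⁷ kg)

r ≈ 1.53 m

v⊥ = v sinθ = 6.88×10⁵·sin17° ≈ 2.012×10⁵ m/s.
r = m v⊥/(|q|B) = (4.983×10⁻²⁷)(2.012×10⁵)/((3.204×10⁻¹⁹)(2.04×10⁻³)) ≈ 1.53 m.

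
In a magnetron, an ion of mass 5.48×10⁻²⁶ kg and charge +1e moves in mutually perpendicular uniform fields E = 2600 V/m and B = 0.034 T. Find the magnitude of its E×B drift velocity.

v_d ≈ 7.6×10⁴ m/s

In crossed fields the guiding centre drifts at v_d = |E×B|/B² = E/B, independent of charge and mass.
v_d = 2600/0.034 = 7.6×10⁴ m/s.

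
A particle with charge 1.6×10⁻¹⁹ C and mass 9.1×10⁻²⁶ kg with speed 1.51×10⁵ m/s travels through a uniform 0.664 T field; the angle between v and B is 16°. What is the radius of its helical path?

r ≈ 0.0357 m

v⊥ = v sinθ = 1.51×10⁵·sin16° ≈ 4.162×10⁴ m/s.
r = m v⊥/(|q|B) = (9.1×10⁻²⁶)(4.162×10⁴)/((1.6×10⁻¹⁹)(0.664)) ≈ 0.0357 m.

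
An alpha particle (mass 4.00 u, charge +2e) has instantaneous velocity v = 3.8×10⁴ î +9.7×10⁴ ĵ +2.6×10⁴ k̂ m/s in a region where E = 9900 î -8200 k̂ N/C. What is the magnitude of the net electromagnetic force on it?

Only an electric field acts, so F = qE = (3.204×10⁻¹⁹ C)·(9900, 0, -8200) = (3.17×10⁻¹⁵, 0, -2.63×10⁻¹⁵) N.
|F| = 4.12×10⁻¹⁵ N.

|F| ≈ 4.12×10⁻¹⁵ N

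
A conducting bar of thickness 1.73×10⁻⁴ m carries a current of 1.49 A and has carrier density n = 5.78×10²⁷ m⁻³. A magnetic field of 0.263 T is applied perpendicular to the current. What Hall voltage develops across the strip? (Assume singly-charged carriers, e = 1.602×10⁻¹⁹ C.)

V_H = IB/(n e t).
V_H = (1.49)(0.263)/((5.78×10²⁷)(1.602×10⁻¹⁹)(1.73×10⁻⁴)) ≈ 2.45×10⁻⁶ V.

V_H ≈ 2.45×10⁻⁶ V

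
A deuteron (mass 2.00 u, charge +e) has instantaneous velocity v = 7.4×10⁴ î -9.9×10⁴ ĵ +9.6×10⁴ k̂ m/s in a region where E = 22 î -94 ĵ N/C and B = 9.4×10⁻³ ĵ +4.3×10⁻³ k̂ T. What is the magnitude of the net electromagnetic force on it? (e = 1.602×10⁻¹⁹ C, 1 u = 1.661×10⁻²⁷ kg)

v×B = (-1330, -318, 696) N/C.
E + v×B = (-1310, -412, 696) N/C.
F = q(E + v×B) = (1.602×10⁻¹⁹ C)·(-1310, -412, 696) = (-2.09×10⁻¹⁶, -6.60×10⁻¹⁷, 1.11×10⁻¹⁶) N.
|F| = 2.46×10⁻¹⁶ N.

|F| ≈ 2.46×10⁻¹⁶ N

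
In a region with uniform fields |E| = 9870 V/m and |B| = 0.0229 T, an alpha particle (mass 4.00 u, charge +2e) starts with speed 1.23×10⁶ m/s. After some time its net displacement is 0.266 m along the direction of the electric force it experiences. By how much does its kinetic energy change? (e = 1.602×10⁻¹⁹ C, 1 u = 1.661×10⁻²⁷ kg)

The magnetic force is always ⟂ v and does no work; only the electric force changes KE.
ΔKE = F_E · d = |q|E d = (3.204×10⁻¹⁹)(9870)(0.266) ≈ 8.41×10⁻¹⁶ J.

ΔKE ≈ 8.41×10⁻¹⁶ J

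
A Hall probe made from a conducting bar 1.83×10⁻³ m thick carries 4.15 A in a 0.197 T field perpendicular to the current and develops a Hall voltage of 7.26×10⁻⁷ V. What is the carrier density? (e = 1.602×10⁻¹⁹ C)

From V_H = IB/(n e t), n = IB/(V_H e t).
n = (4.15)(0.197)/((7.26×10⁻⁷)(1.602×10⁻¹⁹)(1.83×10⁻³)) ≈ 3.84×10²⁷ m⁻³.

n ≈ 3.84×10²⁷ m⁻³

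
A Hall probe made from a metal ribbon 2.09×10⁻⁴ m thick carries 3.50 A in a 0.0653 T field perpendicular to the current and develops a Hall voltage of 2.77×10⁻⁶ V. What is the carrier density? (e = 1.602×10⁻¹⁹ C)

n ≈ 2.46×10²⁷ m⁻³

From V_H = IB/(n e t), n = IB/(V_H e t).
n = (3.50)(0.0653)/((2.77×10⁻⁶)(1.602×10⁻¹⁹)(2.09×10⁻⁴)) ≈ 2.46×10²⁷ m⁻³.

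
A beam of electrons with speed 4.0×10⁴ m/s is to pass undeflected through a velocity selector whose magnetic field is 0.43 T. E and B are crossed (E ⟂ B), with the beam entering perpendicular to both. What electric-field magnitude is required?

For straight-line motion qE = qvB, so E = vB.
E = 4.0×10⁴ × 0.43 = 1.7×10⁴ V/m.

E = 1.7×10⁴ V/m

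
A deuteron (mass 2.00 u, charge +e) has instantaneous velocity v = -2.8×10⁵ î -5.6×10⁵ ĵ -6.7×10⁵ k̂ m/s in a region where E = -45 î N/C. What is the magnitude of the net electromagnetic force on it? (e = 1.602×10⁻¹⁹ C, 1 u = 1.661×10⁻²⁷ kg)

Only an electric field acts, so F = qE = (1.602×10⁻¹⁹ C)·(-45.0, 0, 0) = (-7.21×10⁻¹⁸, 0, 0) N.
|F| = 7.21×10⁻¹⁸ N.

|F| ≈ 7.21×10⁻¹⁸ N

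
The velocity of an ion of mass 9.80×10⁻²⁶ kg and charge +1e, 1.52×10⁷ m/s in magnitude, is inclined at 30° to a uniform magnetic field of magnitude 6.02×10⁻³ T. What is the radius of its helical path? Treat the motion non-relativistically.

r ≈ 772 m

v⊥ = v sinθ = 1.52×10⁷·sin30° ≈ 7.600×10⁶ m/s.
r = m v⊥/(|q|B) = (9.80×10⁻²⁶)(7.600×10⁶)/((1.602×10⁻¹⁹)(6.02×10⁻³)) ≈ 772 m.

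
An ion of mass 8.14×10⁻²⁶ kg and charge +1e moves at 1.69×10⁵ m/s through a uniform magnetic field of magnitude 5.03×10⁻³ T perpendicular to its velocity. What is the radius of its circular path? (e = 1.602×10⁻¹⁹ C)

r ≈ 17.1 m

The magnetic force provides the centripetal force: |q|vB = mv²/r.
r = mv/(|q|B) = (8.14×10⁻²⁶)(1.69×10⁵)/((1.602×10⁻¹⁹)(5.03×10⁻³)) ≈ 17.1 m.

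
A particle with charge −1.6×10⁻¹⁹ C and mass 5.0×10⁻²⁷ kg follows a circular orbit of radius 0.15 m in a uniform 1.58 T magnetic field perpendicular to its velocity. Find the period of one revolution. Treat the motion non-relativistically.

T ≈ 1.24×10⁻⁷ s

The cyclotron period depends only on m, q, B: T = 2πm/(|q|B).
T = 2π(5.0×10⁻²⁷)/((1.6×10⁻¹⁹)(1.58)) ≈ 1.24×10⁻⁷ s.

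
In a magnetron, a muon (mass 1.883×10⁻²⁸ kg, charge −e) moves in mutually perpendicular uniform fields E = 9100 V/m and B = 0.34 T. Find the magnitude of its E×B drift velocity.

v_d ≈ 2.7×10⁴ m/s

The steady drift has the magnetic force balancing the electric force, so v_d = E/B.
v_d = 9100/0.34 = 2.7×10⁴ m/s.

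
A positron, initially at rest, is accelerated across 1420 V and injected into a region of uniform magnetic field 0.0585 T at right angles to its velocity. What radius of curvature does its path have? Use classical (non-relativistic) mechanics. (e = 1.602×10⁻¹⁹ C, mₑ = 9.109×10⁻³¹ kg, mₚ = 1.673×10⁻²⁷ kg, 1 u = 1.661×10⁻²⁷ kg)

Acceleration: |q|V = ½mv² ⇒ v = √(2|q|V/m) = √(2·1.602×10⁻¹⁹·1420/9.109×10⁻³¹) ≈ 2.235×10⁷ m/s.
In the field: r = mv/(|q|B) = (9.109×10⁻³¹)(2.235×10⁷)/((1.602×10⁻¹⁹)(0.0585)) ≈ 2.17×10⁻³ m.

r ≈ 2.17×10⁻³ m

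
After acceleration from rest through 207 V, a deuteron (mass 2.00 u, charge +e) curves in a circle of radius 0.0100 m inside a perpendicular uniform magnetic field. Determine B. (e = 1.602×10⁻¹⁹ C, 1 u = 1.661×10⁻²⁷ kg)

v = √(2|q|V/m) = √(2·1.602×10⁻¹⁹·207/3.322×10⁻²⁷) ≈ 1.413×10⁵ m/s.
B = mv/(|q|r) = (3.322×10⁻²⁷)(1.413×10⁵)/((1.602×10⁻¹⁹)(0.0100)) ≈ 0.293 T.

B ≈ 0.293 T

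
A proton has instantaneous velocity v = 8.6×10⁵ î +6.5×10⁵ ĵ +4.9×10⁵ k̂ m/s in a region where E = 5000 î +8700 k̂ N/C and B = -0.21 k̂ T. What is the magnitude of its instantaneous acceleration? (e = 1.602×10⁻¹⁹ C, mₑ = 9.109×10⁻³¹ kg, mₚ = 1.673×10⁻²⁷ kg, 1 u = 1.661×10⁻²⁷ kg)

|a| ≈ 2.14×10¹³ m/s²

v×B = (-1.36×10⁵, 1.81×10⁵, 0) N/C.
E + v×B = (-1.32×10⁵, 1.81×10⁵, 8700) N/C.
F = q(E + v×B) = (1.602×10⁻¹⁹ C)·(-1.32×10⁵, 1.81×10⁵, 8700) = (-2.11×10⁻¹⁴, 2.89×10⁻¹⁴, 1.39×10⁻¹⁵) N.
|a| = |F|/m = 3.582×10⁻¹⁴/1.673×10⁻²⁷ ≈ 2.14×10¹³ m/s².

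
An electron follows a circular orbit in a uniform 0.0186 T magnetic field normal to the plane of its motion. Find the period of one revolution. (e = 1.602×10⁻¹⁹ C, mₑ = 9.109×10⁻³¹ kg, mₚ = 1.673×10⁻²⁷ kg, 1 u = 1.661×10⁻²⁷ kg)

The cyclotron period depends only on m, q, B: T = 2πm/(|q|B).
T = 2π(9.109×10⁻³¹)/((1.602×10⁻¹⁹)(0.0186)) ≈ 1.92×10⁻⁹ s.

T ≈ 1.92×10⁻⁹ s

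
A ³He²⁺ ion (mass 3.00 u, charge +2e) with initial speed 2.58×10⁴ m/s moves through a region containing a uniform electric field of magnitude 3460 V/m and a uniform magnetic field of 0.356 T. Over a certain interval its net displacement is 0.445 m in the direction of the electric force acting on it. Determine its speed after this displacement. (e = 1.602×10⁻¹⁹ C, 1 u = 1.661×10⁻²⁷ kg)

B does no work; ΔKE = |q|E d.
½mv_f² = ½mv₀² + |q|Ed = ½(4.983×10⁻²⁷)(2.58×10⁴)² + (3.204×10⁻¹⁹)(3460)(0.445) ≈ 1.658×10⁻¹⁸ J + 4.933×10⁻¹⁶ J ≈ 4.950×10⁻¹⁶ J.
v_f = √(2·4.950×10⁻¹⁶/4.983×10⁻²⁷) ≈ 4.46×10⁵ m/s.

v_f ≈ 4.46×10⁵ m/s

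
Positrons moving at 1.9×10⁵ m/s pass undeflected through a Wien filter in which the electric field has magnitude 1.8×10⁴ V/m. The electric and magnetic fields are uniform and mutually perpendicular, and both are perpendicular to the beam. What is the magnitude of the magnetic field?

Balance of forces in the selector: qE = qvB ⇒ B = E/v.
B = 1.8×10⁴/1.9×10⁵ = 0.095 T.

B = 0.095 T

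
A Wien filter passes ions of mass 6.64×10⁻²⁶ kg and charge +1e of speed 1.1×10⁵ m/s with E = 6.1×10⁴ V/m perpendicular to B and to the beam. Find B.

B = 0.55 T

Balance of forces in the selector: qE = qvB ⇒ B = E/v.
B = 6.1×10⁴/1.1×10⁵ = 0.55 T.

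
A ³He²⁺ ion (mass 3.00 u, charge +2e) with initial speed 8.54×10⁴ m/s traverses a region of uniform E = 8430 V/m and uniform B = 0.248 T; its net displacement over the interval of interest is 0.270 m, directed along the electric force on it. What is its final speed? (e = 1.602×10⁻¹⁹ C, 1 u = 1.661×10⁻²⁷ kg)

B does no work; ΔKE = |q|E d.
½mv_f² = ½mv₀² + |q|Ed = ½(4.983×10⁻²⁷)(8.54×10⁴)² + (3.204×10⁻¹⁹)(8430)(0.270) ≈ 1.817×10⁻¹⁷ J + 7.293×10⁻¹⁶ J ≈ 7.474×10⁻¹⁶ J.
v_f = √(2·7.474×10⁻¹⁶/4.983×10⁻²⁷) ≈ 5.48×10⁵ m/s.

v_f ≈ 5.48×10⁵ m/s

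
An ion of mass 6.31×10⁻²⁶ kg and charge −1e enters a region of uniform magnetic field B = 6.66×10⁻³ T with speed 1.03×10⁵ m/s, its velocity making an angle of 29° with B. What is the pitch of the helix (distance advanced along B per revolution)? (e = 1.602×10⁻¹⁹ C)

v∥ = v cosθ = 1.03×10⁵·cos29° ≈ 9.009×10⁴ m/s.
T = 2πm/(|q|B) = 2π(6.31×10⁻²⁶)/((1.602×10⁻¹⁹)(6.66×10⁻³)) ≈ 3.716×10⁻⁴ s.
pitch = v∥ T = (9.009×10⁴)(3.716×10⁻⁴) ≈ 33.5 m.

p ≈ 33.5 m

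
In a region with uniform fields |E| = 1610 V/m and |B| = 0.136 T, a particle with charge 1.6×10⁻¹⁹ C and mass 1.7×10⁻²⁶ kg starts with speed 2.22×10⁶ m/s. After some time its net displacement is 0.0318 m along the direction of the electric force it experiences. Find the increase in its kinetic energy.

The magnetic force is always ⟂ v and does no work; only the electric force changes KE.
ΔKE = F_E · d = |q|E d = (1.6×10⁻¹⁹)(1610)(0.0318) ≈ 8.19×10⁻¹⁸ J.

ΔKE ≈ 8.19×10⁻¹⁸ J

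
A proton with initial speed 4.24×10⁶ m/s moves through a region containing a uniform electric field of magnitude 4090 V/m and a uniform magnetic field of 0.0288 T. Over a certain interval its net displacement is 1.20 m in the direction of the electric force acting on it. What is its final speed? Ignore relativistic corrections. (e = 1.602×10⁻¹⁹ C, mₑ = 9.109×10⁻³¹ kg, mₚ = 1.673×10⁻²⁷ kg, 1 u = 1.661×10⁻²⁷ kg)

v_f ≈ 4.35×10⁶ m/s

B does no work; ΔKE = |q|E d.
½mv_f² = ½mv₀² + |q|Ed = ½(1.673×10⁻²⁷)(4.24×10⁶)² + (1.602×10⁻¹⁹)(4090)(1.20) ≈ 1.504×10⁻¹⁴ J + 7.863×10⁻¹⁶ J ≈ 1.582×10⁻¹⁴ J.
v_f = √(2·1.582×10⁻¹⁴/1.673×10⁻²⁷) ≈ 4.35×10⁶ m/s.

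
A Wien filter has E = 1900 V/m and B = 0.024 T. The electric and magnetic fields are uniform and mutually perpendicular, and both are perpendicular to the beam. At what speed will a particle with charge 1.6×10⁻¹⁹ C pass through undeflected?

v = 7.9×10⁴ m/s

For undeflected motion the electric and magnetic forces balance: qE = qvB.
v = E/B = 1900/0.024 = 7.9×10⁴ m/s.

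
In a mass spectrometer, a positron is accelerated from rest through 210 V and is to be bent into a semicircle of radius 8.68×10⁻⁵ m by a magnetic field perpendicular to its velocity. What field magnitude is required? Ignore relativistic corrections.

v = √(2|q|V/m) = √(2·1.602×10⁻¹⁹·210/9.109×10⁻³¹) ≈ 8.594×10⁶ m/s.
B = mv/(|q|r) = (9.109×10⁻³¹)(8.594×10⁶)/((1.602×10⁻¹⁹)(8.68×10⁻⁵)) ≈ 0.563 T.

B ≈ 0.563 T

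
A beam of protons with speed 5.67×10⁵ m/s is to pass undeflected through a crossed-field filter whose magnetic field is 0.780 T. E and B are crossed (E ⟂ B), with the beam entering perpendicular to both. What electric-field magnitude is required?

E = 4.42×10⁵ V/m

For straight-line motion qE = qvB, so E = vB.
E = 5.67×10⁵ × 0.780 = 4.42×10⁵ V/m.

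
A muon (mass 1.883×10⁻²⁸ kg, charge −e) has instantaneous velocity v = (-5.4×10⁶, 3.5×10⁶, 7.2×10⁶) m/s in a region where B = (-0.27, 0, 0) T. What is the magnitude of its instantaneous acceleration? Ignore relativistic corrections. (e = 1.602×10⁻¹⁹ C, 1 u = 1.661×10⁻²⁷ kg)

|a| ≈ 1.84×10¹⁵ m/s²

v×B = (0, -1.94×10⁶, 9.45×10⁵) N/C.
F = q v×B = (−1.602×10⁻¹⁹ C)·(0, -1.94×10⁶, 9.45×10⁵) = (0, 3.11×10⁻¹³, -1.51×10⁻¹³) N.
|a| = |F|/m = 3.463×10⁻¹³/1.883×10⁻²⁸ ≈ 1.84×10¹⁵ m/s².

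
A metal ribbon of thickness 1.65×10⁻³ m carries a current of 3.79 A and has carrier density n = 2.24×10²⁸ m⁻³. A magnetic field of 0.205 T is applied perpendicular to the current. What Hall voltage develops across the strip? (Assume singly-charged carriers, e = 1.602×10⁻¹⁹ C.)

V_H = IB/(n e t).
V_H = (3.79)(0.205)/((2.24×10²⁸)(1.602×10⁻¹⁹)(1.65×10⁻³)) ≈ 1.31×10⁻⁷ V.

V_H ≈ 1.31×10⁻⁷ V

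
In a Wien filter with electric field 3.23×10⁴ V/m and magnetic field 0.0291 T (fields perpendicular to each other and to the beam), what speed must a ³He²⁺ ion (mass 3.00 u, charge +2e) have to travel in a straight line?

v = 1.11×10⁶ m/s

For undeflected motion the electric and magnetic forces balance: qE = qvB.
v = E/B = 3.23×10⁴/0.0291 = 1.11×10⁶ m/s.
The result is independent of the particle's charge and mass.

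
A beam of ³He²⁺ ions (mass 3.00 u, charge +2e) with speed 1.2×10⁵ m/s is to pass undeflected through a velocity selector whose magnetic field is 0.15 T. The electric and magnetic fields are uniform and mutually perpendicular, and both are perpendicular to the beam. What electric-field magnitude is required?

E = 1.8×10⁴ V/m

For straight-line motion qE = qvB, so E = vB.
E = 1.2×10⁵ × 0.15 = 1.8×10⁴ V/m.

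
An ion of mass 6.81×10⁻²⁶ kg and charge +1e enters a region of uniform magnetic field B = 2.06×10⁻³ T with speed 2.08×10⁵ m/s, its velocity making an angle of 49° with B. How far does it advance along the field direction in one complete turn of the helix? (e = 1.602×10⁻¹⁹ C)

v∥ = v cosθ = 2.08×10⁵·cos49° ≈ 1.365×10⁵ m/s.
T = 2πm/(|q|B) = 2π(6.81×10⁻²⁶)/((1.602×10⁻¹⁹)(2.06×10⁻³)) ≈ 1.297×10⁻³ s.
pitch = v∥ T = (1.365×10⁵)(1.297×10⁻³) ≈ 177 m.

p ≈ 177 m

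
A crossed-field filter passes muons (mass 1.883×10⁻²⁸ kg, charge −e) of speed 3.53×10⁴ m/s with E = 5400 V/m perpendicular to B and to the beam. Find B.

Balance of forces in the selector: qE = qvB ⇒ B = E/v.
B = 5400/3.53×10⁴ = 0.153 T.

B = 0.153 T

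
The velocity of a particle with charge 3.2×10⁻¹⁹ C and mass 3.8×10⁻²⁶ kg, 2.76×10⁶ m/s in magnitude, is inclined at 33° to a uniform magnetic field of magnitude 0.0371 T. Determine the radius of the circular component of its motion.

r ≈ 4.81 m

v⊥ = v sinθ = 2.76×10⁶·sin33° ≈ 1.503×10⁶ m/s.
r = m v⊥/(|q|B) = (3.8×10⁻²⁶)(1.503×10⁶)/((3.2×10⁻¹⁹)(0.0371)) ≈ 4.81 m.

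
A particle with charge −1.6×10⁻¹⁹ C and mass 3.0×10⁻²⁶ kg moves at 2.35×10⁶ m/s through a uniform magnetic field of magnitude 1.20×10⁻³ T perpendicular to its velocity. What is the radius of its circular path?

The magnetic force provides the centripetal force: |q|vB = mv²/r.
r = mv/(|q|B) = (3.0×10⁻²⁶)(2.35×10⁶)/((1.6×10⁻¹⁹)(1.20×10⁻³)) ≈ 367 m.

r ≈ 367 m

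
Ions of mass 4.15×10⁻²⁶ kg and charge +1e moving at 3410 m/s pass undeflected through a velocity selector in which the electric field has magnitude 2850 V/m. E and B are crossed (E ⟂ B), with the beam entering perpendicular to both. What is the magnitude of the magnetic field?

B = 0.836 T

Balance of forces in the selector: qE = qvB ⇒ B = E/v.
B = 2850/3410 = 0.836 T.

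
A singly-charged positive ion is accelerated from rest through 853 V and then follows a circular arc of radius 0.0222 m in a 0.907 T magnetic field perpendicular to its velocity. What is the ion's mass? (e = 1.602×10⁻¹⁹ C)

Combine |q|V = ½mv² and r = mv/(|q|B): eliminate v to get m = qB²r²/(2V).
m = (1.602×10⁻¹⁹)(0.907)²(0.0222)²/(2·853) ≈ 3.81×10⁻²⁶ kg.

m ≈ 3.81×10⁻²⁶ kg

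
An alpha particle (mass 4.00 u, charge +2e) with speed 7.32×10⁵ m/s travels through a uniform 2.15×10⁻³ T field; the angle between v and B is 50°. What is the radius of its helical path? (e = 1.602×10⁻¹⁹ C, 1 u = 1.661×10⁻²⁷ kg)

v⊥ = v sinθ = 7.32×10⁵·sin50° ≈ 5.607×10⁵ m/s.
r = m v⊥/(|q|B) = (6.644×10⁻²⁷)(5.607×10⁵)/((3.204×10⁻¹⁹)(2.15×10⁻³)) ≈ 5.41 m.

r ≈ 5.41 m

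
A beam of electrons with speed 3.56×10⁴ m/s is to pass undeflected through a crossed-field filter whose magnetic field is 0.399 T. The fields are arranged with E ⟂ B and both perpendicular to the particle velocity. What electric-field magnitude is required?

E = 1.42×10⁴ V/m

For straight-line motion qE = qvB, so E = vB.
E = 3.56×10⁴ × 0.399 = 1.42×10⁴ V/m.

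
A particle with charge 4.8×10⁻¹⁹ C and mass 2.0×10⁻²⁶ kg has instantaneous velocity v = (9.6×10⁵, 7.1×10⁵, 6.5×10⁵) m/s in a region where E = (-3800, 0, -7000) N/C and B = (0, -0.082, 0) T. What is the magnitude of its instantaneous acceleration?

|a| ≈ 2.38×10¹² m/s²

v×B = (5.33×10⁴, 0, -7.87×10⁴) N/C.
E + v×B = (4.95×10⁴, 0, -8.57×10⁴) N/C.
F = q(E + v×B) = (4.8×10⁻¹⁹ C)·(4.95×10⁴, 0, -8.57×10⁴) = (2.38×10⁻¹⁴, 0, -4.11×10⁻¹⁴) N.
|a| = |F|/m = 4.751×10⁻¹⁴/2.0×10⁻²⁶ ≈ 2.38×10¹² m/s².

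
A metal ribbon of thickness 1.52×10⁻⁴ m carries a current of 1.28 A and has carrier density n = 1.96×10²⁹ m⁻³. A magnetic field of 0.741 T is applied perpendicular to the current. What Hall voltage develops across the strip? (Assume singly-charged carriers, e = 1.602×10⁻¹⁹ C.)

V_H = IB/(n e t).
V_H = (1.28)(0.741)/((1.96×10²⁹)(1.602×10⁻¹⁹)(1.52×10⁻⁴)) ≈ 1.99×10⁻⁷ V.

V_H ≈ 1.99×10⁻⁷ V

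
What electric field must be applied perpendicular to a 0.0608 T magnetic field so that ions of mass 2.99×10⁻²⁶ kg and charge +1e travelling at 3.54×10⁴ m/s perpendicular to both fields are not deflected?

For straight-line motion qE = qvB, so E = vB.
E = 3.54×10⁴ × 0.0608 = 2150 V/m.

E = 2150 V/m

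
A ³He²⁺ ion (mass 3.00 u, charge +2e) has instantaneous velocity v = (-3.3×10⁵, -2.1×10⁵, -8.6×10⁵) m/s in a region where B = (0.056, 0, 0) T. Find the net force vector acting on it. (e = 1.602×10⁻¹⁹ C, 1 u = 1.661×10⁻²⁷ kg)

v×B = (0, -4.82×10⁴, 1.18×10⁴) N/C.
F = q v×B = (3.204×10⁻¹⁹ C)·(0, -4.82×10⁴, 1.18×10⁴) = (0, -1.54×10⁻¹⁴, 3.77×10⁻¹⁵) N.

F ≈ (0, -1.54×10⁻¹⁴, 3.77×10⁻¹⁵) N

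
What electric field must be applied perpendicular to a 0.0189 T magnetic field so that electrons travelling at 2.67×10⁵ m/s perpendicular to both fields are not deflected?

For straight-line motion qE = qvB, so E = vB.
E = 2.67×10⁵ × 0.0189 = 5050 V/m.

E = 5050 V/m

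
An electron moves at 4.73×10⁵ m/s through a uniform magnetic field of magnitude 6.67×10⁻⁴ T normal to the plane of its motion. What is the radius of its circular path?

The magnetic force provides the centripetal force: |q|vB = mv²/r.
r = mv/(|q|B) = (9.109×10⁻³¹)(4.73×10⁵)/((1.602×10⁻¹⁹)(6.67×10⁻⁴)) ≈ 4.03×10⁻³ m.

r ≈ 4.03×10⁻³ m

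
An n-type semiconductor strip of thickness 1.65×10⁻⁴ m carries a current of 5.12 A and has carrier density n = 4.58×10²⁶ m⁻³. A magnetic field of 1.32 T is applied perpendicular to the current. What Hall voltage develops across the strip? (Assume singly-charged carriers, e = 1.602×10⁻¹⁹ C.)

V_H ≈ 5.58×10⁻⁴ V

V_H = IB/(n e t).
V_H = (5.12)(1.32)/((4.58×10²⁶)(1.602×10⁻¹⁹)(1.65×10⁻⁴)) ≈ 5.58×10⁻⁴ V.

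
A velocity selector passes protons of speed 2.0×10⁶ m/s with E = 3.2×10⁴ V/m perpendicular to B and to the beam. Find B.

B = 0.016 T

Balance of forces in the selector: qE = qvB ⇒ B = E/v.
B = 3.2×10⁴/2.0×10⁶ = 0.016 T.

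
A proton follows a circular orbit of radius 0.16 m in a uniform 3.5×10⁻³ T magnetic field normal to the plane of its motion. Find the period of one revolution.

T ≈ 1.9×10⁻⁵ s

The cyclotron period depends only on m, q, B: T = 2πm/(|q|B).
T = 2π(1.673×10⁻²⁷)/((1.602×10⁻¹⁹)(3.5×10⁻³)) ≈ 1.9×10⁻⁵ s.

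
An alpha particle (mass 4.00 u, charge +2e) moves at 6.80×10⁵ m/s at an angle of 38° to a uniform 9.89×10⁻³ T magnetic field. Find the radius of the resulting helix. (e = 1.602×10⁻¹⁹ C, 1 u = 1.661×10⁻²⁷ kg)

v⊥ = v sinθ = 6.80×10⁵·sin38° ≈ 4.186×10⁵ m/s.
r = m v⊥/(|q|B) = (6.644×10⁻²⁷)(4.186×10⁵)/((3.204×10⁻¹⁹)(9.89×10⁻³)) ≈ 0.878 m.

r ≈ 0.878 m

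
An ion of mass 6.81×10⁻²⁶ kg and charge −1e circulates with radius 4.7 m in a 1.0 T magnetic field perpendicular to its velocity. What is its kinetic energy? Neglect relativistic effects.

KE ≈ 2.6×10⁷ eV

v = |q|Br/m, then KE = ½mv² = (qBr)²/(2m).
v = (1.602×10⁻¹⁹)(1.0)(4.7)/6.81×10⁻²⁶ ≈ 1.106×10⁷ m/s.
KE = ½(6.81×10⁻²⁶)(1.106×10⁷)² ≈ 4.2×10⁻¹² J = 2.6×10⁷ eV.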